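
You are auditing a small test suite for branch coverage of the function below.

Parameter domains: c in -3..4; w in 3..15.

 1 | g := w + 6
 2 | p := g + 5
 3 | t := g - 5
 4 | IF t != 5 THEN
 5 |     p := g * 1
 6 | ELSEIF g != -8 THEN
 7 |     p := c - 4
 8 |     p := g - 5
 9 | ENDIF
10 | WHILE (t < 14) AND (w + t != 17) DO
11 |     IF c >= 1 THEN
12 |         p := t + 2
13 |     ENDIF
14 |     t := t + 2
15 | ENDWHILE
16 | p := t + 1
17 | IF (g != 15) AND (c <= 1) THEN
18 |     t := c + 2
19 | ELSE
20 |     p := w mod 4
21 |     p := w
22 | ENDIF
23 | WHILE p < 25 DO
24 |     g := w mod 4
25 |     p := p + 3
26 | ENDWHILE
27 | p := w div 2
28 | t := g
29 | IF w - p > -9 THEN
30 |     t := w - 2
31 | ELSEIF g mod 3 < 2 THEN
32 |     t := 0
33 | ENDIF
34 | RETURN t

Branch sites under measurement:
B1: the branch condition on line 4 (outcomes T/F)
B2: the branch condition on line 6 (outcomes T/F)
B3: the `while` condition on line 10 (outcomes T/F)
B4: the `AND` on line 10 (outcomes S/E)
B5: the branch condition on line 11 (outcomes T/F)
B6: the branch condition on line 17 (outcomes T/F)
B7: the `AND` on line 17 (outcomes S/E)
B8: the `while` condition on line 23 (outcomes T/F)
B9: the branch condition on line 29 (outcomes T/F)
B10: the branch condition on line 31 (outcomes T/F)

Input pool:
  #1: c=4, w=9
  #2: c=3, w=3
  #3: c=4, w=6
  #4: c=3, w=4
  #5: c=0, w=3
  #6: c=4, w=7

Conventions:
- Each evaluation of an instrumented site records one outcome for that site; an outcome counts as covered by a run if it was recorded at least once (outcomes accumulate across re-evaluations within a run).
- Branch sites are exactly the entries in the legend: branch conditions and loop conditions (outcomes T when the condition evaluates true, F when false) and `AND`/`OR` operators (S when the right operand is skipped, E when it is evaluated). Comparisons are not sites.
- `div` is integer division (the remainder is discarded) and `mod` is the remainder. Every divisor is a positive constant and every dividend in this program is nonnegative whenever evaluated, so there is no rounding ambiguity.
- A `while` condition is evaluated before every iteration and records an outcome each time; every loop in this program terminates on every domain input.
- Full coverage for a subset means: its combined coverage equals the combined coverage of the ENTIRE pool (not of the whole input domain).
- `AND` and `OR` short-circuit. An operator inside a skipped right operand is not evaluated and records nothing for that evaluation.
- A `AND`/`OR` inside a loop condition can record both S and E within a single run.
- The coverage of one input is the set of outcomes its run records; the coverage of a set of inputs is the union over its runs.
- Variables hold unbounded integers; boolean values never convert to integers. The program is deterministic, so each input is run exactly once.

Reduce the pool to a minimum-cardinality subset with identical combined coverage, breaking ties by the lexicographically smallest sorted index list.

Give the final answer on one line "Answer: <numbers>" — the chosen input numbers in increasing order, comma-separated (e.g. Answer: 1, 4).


#1 (c=4, w=9) -> B1->T, B4->E, B3->T, B5->T, B4->E, B3->T, B5->T, B4->S, B3->F, B7->S, B6->F, B8->T, B8->T, B8->T, ...; covered: B1=T, B3=T, B3=F, B4=S, B4=E, B5=T, B6=F, B7=S, B8=T, B8=F, B9=T
#2 (c=3, w=3) -> B1->T, B4->E, B3->T, B5->T, B4->E, B3->T, B5->T, B4->E, B3->T, B5->T, B4->E, B3->T, B5->T, B4->E, ...; covered: B1=T, B3=T, B3=F, B4=S, B4=E, B5=T, B6=F, B7=E, B8=T, B8=F, B9=T
#3 (c=4, w=6) -> B1->T, B4->E, B3->T, B5->T, B4->E, B3->T, B5->T, B4->E, B3->F, B7->E, B6->F, B8->T, B8->T, B8->T, ...; covered: B1=T, B3=T, B3=F, B4=E, B5=T, B6=F, B7=E, B8=T, B8=F, B9=T
#4 (c=3, w=4) -> B1->F, B2->T, B4->E, B3->T, B5->T, B4->E, B3->T, B5->T, B4->E, B3->T, B5->T, B4->E, B3->T, B5->T, ...; covered: B1=F, B2=T, B3=T, B3=F, B4=E, B5=T, B6=F, B7=E, B8=T, B8=F, B9=T
#5 (c=0, w=3) -> B1->T, B4->E, B3->T, B5->F, B4->E, B3->T, B5->F, B4->E, B3->T, B5->F, B4->E, B3->T, B5->F, B4->E, ...; covered: B1=T, B3=T, B3=F, B4=S, B4=E, B5=F, B6=T, B7=E, B8=T, B8=F, B9=T
#6 (c=4, w=7) -> B1->T, B4->E, B3->T, B5->T, B4->E, B3->F, B7->E, B6->F, B8->T, B8->T, B8->T, B8->T, B8->T, B8->T, ...; covered: B1=T, B3=T, B3=F, B4=E, B5=T, B6=F, B7=E, B8=T, B8=F, B9=T
the full pool covers 16 outcomes: B1=T, B1=F, B2=T, B3=T, B3=F, B4=S, B4=E, B5=T, B5=F, B6=T, B6=F, B7=S, B7=E, B8=T, B8=F, B9=T
every size-1 subset falls short of the 16 outcomes (best: 11/16)
every size-2 subset falls short of the 16 outcomes (best: 15/16)
inputs {1, 4, 5} (size 3) cover everything; no size-3 subset with a lexicographically smaller index list covers all 16
Answer: 1, 4, 5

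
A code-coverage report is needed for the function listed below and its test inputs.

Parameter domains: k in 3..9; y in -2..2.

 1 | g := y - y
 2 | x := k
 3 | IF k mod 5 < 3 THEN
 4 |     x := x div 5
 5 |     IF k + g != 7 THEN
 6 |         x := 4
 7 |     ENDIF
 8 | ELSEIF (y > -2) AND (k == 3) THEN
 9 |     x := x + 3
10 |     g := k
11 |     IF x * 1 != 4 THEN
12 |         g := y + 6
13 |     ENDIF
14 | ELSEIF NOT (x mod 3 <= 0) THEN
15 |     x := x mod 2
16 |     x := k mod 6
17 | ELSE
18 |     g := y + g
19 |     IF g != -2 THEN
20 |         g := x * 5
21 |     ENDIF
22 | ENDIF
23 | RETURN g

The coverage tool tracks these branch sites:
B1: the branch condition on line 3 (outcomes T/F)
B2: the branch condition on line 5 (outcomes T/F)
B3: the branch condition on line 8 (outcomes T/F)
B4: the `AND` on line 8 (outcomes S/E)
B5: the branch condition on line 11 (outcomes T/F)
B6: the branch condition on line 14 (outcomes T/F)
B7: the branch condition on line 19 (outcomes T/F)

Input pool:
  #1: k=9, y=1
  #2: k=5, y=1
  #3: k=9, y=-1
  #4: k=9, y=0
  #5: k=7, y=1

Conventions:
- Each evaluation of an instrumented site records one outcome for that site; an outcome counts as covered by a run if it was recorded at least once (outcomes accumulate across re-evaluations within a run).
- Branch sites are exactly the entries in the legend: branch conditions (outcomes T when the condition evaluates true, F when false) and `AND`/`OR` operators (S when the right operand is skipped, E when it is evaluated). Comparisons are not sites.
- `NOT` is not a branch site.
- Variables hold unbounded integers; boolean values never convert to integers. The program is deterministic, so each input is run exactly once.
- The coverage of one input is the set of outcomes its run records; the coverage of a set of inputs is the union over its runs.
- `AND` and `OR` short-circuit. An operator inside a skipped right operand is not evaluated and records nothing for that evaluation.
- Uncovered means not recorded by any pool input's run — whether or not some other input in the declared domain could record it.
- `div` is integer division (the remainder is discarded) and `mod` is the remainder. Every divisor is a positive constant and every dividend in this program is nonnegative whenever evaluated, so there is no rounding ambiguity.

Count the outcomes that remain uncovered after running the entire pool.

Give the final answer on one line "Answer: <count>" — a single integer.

run #1 (k=9, y=1) runs B1->F, B4->E, B3->F, B6->F, B7->T; records B1=F, B3=F, B4=E, B6=F, B7=T
run #2 (k=5, y=1) runs B1->T, B2->T; records B1=T, B2=T
run #3 (k=9, y=-1) runs B1->F, B4->E, B3->F, B6->F, B7->T; records B1=F, B3=F, B4=E, B6=F, B7=T
run #4 (k=9, y=0) runs B1->F, B4->E, B3->F, B6->F, B7->T; records B1=F, B3=F, B4=E, B6=F, B7=T
run #5 (k=7, y=1) runs B1->T, B2->F; records B1=T, B2=F
union over the pool: B1=T, B1=F, B2=T, B2=F, B3=F, B4=E, B6=F, B7=T
uncovered (6 of 14): B3=T, B4=S, B5=T, B5=F, B6=T, B7=F

Answer: 6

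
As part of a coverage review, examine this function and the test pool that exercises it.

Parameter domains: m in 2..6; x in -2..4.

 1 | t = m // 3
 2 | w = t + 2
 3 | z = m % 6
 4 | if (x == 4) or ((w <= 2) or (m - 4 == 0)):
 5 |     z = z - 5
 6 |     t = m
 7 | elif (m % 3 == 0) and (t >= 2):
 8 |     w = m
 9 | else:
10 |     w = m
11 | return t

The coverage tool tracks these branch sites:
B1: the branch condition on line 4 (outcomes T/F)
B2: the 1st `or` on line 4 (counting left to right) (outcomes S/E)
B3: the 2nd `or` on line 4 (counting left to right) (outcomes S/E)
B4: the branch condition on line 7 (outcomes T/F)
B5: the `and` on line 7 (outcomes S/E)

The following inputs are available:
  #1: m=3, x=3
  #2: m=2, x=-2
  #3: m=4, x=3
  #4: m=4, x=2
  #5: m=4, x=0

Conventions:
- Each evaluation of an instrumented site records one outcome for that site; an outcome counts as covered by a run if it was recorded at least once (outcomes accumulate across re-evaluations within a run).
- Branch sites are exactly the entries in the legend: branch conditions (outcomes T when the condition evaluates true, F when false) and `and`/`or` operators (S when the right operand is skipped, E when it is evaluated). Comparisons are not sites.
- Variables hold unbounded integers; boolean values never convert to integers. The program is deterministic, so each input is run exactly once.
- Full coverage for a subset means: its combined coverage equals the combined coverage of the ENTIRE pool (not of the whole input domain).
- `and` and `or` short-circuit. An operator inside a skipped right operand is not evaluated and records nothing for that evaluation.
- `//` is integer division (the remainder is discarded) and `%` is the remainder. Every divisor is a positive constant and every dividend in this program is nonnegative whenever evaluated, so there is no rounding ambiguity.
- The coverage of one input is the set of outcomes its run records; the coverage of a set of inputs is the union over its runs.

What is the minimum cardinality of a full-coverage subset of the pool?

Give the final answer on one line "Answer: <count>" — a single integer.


test 1 (m=3, x=3) fires B2->E, B3->E, B1->F, B5->E, B4->F; hits B1=F, B2=E, B3=E, B4=F, B5=E
test 2 (m=2, x=-2) fires B2->E, B3->S, B1->T; hits B1=T, B2=E, B3=S
test 3 (m=4, x=3) fires B2->E, B3->E, B1->T; hits B1=T, B2=E, B3=E
test 4 (m=4, x=2) fires B2->E, B3->E, B1->T; hits B1=T, B2=E, B3=E
test 5 (m=4, x=0) fires B2->E, B3->E, B1->T; hits B1=T, B2=E, B3=E
the full pool covers 7 outcomes: B1=T, B1=F, B2=E, B3=S, B3=E, B4=F, B5=E
every size-1 subset falls short of the 7 outcomes (best: 5/7)
at size 2, {1, 2} reaches all 7 outcomes; every lexicographically earlier size-2 subset fails
Answer: 2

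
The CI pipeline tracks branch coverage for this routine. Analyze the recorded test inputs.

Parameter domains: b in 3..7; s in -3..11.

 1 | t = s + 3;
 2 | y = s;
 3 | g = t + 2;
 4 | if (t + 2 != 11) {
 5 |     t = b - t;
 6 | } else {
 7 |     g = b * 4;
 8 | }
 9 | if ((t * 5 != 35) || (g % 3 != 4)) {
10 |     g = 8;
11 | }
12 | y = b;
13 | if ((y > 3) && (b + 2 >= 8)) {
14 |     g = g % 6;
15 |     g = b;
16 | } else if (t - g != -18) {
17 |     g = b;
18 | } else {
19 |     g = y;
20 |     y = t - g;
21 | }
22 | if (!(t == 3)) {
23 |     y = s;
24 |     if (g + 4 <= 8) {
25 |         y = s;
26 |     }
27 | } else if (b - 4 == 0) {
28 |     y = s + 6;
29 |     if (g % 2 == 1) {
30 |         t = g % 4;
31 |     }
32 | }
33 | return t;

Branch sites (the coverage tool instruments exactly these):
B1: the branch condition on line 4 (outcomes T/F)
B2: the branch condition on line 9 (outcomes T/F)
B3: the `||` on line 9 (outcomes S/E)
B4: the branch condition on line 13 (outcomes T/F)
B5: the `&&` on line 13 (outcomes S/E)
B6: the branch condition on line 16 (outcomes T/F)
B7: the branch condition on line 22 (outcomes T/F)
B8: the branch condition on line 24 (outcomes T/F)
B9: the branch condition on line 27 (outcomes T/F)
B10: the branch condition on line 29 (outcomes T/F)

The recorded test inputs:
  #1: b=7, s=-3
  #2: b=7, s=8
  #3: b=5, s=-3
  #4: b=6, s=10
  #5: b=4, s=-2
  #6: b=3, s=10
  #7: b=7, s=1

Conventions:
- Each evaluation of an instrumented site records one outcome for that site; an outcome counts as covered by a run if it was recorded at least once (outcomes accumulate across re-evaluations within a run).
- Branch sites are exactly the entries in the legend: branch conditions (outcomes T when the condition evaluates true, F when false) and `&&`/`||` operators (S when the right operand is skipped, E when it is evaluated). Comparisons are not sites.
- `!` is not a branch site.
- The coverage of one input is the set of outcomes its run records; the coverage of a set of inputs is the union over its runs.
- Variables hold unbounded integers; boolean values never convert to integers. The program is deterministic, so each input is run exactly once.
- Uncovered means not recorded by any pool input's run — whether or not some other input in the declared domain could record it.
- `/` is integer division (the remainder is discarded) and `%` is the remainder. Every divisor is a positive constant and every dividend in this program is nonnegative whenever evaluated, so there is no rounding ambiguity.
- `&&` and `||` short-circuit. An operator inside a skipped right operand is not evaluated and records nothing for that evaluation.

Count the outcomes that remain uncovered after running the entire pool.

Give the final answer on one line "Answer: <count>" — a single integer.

#1 (b=7, s=-3) -> covered: B1=T, B2=T, B3=E, B4=T, B5=E, B7=T, B8=F
#2 (b=7, s=8) -> covered: B1=T, B2=T, B3=S, B4=T, B5=E, B7=T, B8=F
#3 (b=5, s=-3) -> covered: B1=T, B2=T, B3=S, B4=F, B5=E, B6=T, B7=T, B8=F
#4 (b=6, s=10) -> covered: B1=T, B2=T, B3=S, B4=T, B5=E, B7=T, B8=F
#5 (b=4, s=-2) -> covered: B1=T, B2=T, B3=S, B4=F, B5=E, B6=T, B7=F, B9=T, B10=F
#6 (b=3, s=10) -> covered: B1=T, B2=T, B3=S, B4=F, B5=S, B6=F, B7=T, B8=T
#7 (b=7, s=1) -> covered: B1=T, B2=T, B3=S, B4=T, B5=E, B7=F, B9=F
union over the pool: B1=T, B2=T, B3=S, B3=E, B4=T, B4=F, B5=S, B5=E, B6=T, B6=F, B7=T, B7=F, B8=T, B8=F, B9=T, B9=F, B10=F
uncovered (3 of 20): B1=F, B2=F, B10=T

Answer: 3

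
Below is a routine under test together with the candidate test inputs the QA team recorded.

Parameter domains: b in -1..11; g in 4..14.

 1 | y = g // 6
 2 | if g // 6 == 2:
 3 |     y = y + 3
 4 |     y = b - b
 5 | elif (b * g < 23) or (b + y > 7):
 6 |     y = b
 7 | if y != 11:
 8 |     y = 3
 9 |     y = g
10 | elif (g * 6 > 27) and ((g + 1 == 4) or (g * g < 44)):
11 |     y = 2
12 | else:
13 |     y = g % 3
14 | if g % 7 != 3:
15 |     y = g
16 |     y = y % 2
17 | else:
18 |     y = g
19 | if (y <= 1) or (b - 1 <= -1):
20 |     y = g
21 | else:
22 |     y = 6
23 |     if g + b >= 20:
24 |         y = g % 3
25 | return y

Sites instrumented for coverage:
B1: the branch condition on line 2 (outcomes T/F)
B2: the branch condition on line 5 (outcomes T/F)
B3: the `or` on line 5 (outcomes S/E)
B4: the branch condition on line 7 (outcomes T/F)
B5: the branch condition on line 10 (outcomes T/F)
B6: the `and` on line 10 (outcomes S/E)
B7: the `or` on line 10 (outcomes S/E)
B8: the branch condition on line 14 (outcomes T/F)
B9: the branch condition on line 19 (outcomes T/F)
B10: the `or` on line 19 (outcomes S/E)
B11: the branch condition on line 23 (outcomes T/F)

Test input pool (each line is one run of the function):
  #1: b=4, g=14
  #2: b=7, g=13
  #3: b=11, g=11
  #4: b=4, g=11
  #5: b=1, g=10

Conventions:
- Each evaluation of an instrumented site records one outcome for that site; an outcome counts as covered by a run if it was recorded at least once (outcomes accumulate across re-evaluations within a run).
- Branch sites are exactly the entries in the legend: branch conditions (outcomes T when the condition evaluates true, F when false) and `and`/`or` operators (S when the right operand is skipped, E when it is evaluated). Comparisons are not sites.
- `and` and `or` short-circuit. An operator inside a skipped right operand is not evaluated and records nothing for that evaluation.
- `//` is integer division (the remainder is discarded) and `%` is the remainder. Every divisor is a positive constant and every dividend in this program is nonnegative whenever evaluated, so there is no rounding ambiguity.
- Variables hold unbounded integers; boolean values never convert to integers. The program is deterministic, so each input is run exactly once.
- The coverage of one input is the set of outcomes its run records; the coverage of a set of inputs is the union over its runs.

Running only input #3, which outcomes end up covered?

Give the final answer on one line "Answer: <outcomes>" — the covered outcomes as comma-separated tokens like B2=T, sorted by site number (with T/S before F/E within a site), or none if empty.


Running input #3 (b=11, g=11), event by event:
  B1->F, B3->E, B2->T, B4->F, B6->E, B7->E, B5->F, B8->T, B10->S, B9->T
collecting distinct outcomes: B1=F, B2=T, B3=E, B4=F, B5=F, B6=E, B7=E, B8=T, B9=T, B10=S
Answer: B1=F, B2=T, B3=E, B4=F, B5=F, B6=E, B7=E, B8=T, B9=T, B10=S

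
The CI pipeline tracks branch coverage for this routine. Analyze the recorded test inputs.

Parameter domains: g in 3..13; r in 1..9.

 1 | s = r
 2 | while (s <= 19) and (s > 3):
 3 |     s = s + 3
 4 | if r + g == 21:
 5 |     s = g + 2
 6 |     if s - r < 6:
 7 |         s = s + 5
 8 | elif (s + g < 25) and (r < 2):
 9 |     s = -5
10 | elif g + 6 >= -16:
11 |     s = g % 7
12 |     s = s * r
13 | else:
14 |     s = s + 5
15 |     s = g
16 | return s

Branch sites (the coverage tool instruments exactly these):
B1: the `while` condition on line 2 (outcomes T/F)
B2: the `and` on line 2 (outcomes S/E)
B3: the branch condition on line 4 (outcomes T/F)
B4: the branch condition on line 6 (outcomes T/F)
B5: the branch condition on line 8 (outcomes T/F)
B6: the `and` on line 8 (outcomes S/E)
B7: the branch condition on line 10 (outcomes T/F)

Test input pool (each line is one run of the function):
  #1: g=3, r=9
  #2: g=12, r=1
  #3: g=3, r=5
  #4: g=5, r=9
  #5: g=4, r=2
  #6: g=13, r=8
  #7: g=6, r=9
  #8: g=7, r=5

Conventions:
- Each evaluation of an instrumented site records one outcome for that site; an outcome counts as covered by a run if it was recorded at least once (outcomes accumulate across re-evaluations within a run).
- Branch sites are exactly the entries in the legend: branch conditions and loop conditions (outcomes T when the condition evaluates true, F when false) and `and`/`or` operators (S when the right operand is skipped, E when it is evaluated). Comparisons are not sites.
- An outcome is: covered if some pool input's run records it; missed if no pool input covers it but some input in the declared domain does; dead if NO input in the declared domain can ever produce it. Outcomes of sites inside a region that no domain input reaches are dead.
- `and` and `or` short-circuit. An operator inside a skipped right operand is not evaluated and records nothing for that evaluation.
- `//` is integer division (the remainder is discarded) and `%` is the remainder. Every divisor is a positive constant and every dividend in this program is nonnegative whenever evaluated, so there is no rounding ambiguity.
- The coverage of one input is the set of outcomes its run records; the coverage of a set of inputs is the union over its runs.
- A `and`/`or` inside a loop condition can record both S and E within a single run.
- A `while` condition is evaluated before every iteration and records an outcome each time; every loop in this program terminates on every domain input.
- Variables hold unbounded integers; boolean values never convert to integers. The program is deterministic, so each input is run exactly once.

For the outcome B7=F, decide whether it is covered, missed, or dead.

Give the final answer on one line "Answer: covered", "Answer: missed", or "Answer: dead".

no pool input records B7=F
checking all 99 inputs in the declared domain: B7=F is never recorded -> dead

Answer: dead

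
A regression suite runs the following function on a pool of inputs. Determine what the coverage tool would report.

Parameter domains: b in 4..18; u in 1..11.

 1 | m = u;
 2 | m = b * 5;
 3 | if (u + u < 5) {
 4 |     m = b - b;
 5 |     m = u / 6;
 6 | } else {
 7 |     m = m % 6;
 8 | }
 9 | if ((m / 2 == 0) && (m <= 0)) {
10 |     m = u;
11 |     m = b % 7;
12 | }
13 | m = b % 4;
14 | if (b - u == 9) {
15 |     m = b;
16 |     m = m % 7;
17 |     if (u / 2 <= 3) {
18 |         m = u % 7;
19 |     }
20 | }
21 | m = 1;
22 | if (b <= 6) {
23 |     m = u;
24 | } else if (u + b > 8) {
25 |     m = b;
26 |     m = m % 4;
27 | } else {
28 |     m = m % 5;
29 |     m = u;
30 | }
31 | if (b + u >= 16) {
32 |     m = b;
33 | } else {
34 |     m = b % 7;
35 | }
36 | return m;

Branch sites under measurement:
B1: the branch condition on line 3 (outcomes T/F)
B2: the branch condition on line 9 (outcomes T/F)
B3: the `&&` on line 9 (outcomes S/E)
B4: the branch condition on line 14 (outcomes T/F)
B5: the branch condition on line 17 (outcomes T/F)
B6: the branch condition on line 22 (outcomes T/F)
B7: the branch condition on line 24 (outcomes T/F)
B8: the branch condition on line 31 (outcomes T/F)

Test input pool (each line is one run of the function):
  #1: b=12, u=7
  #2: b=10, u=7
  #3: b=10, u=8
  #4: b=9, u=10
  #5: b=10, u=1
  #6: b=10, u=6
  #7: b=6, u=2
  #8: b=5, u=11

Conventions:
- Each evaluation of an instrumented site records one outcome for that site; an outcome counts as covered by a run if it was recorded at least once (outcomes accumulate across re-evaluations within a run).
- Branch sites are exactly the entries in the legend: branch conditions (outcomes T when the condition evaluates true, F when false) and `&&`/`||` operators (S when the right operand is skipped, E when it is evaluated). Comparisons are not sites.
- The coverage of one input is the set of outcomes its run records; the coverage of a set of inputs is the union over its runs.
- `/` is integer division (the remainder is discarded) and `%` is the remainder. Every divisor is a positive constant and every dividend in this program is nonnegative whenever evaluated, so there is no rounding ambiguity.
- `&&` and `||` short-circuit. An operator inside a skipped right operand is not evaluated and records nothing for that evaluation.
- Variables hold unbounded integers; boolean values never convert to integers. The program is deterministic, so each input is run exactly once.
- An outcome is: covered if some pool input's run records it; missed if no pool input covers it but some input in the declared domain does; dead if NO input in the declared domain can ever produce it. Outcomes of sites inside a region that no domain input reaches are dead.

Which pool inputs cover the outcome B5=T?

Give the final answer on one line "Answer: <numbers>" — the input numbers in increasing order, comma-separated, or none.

input #1 (b=12, u=7): misses B5=T
input #2 (b=10, u=7): misses B5=T
input #3 (b=10, u=8): misses B5=T
input #4 (b=9, u=10): misses B5=T
input #5 (b=10, u=1): covers B5=T
input #6 (b=10, u=6): misses B5=T
input #7 (b=6, u=2): misses B5=T
input #8 (b=5, u=11): misses B5=T

Answer: 5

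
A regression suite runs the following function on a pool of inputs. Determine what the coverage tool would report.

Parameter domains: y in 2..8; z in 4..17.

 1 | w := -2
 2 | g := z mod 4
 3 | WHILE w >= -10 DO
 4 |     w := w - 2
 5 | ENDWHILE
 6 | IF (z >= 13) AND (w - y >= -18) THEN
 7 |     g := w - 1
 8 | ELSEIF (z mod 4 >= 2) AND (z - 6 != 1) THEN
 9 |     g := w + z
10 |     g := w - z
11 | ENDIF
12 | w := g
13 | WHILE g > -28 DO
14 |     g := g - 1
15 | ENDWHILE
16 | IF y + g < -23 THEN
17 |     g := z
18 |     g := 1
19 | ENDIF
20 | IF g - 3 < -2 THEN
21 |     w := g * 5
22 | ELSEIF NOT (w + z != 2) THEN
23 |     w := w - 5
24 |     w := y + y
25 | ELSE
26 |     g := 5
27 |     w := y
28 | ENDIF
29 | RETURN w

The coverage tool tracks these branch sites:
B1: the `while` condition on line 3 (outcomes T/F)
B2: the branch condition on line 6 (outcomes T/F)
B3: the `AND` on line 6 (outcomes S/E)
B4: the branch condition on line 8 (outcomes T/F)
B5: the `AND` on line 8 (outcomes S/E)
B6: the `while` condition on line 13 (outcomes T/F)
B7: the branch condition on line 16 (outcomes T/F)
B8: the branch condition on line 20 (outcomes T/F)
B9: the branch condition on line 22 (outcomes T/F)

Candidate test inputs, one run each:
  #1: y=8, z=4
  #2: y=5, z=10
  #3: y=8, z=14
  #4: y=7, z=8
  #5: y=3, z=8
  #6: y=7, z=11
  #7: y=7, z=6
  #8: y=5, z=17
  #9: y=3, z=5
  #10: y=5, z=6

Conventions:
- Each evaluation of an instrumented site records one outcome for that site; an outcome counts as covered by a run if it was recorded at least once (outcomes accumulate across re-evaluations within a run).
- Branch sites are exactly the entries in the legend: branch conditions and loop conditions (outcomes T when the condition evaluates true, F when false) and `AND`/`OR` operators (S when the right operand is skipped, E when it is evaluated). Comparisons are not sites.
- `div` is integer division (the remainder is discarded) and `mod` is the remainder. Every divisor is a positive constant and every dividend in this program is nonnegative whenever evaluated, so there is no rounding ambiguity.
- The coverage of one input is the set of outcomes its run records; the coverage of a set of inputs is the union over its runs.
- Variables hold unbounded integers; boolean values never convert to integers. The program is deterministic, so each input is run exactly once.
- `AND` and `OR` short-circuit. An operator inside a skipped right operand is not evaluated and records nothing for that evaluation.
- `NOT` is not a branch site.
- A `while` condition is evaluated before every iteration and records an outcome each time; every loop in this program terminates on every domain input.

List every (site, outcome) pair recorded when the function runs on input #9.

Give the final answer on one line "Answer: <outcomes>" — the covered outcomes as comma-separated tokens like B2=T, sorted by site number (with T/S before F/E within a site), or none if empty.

Event log for input #9 (y=3, z=5):
  B1->T, B1->T, B1->T, B1->T, B1->T, B1->F, B3->S, B2->F, B5->S, B4->F
  B6->T, B6->T, B6->T, B6->T, B6->T, B6->T, B6->T, B6->T, B6->T, B6->T
  B6->T, B6->T, B6->T, B6->T, B6->T, B6->T, B6->T, B6->T, B6->T, B6->T
  B6->T, B6->T, B6->T, B6->T, B6->T, B6->T, B6->T, B6->T, B6->T, B6->F
  B7->T, B8->F, B9->F
collecting distinct outcomes: B1=T, B1=F, B2=F, B3=S, B4=F, B5=S, B6=T, B6=F, B7=T, B8=F, B9=F

Answer: B1=T, B1=F, B2=F, B3=S, B4=F, B5=S, B6=T, B6=F, B7=T, B8=F, B9=F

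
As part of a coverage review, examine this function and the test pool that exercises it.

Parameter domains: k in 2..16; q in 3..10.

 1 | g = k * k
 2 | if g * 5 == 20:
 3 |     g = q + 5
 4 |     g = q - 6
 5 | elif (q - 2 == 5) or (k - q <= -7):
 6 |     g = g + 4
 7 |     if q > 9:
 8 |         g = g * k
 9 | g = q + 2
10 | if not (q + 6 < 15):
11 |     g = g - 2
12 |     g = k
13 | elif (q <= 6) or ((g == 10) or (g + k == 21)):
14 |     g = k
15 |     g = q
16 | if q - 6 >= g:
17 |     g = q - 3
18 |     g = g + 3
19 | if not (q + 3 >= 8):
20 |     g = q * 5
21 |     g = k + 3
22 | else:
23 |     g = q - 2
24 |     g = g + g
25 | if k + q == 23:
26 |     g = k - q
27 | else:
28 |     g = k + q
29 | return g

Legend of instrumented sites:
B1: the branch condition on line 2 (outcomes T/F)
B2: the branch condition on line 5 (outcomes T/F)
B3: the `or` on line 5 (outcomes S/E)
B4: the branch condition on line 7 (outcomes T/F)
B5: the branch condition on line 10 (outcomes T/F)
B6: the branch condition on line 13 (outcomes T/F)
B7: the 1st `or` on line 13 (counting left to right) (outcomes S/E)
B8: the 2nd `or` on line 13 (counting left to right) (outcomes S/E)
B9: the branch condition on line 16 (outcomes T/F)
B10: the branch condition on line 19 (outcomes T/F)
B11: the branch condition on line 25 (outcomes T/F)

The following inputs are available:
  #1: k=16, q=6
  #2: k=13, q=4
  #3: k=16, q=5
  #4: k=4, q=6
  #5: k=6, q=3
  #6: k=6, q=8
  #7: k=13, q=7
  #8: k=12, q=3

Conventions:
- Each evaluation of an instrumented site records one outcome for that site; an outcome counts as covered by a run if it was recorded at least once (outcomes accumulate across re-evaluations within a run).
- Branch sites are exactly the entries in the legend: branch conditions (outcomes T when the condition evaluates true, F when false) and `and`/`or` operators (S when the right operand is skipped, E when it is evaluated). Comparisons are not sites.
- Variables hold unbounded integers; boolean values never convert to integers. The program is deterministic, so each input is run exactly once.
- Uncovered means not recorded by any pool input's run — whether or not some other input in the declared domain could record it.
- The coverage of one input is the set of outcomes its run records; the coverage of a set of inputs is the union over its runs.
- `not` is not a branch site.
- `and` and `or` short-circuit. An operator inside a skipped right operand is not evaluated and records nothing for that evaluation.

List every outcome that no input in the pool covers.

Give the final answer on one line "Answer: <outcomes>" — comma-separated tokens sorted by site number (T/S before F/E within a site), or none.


test 1 (k=16, q=6) fires B1->F, B3->E, B2->F, B5->F, B7->S, B6->T, B9->F, B10->F, B11->F; hits B1=F, B2=F, B3=E, B5=F, B6=T, B7=S, B9=F, B10=F, B11=F
test 2 (k=13, q=4) fires B1->F, B3->E, B2->F, B5->F, B7->S, B6->T, B9->F, B10->T, B11->F; hits B1=F, B2=F, B3=E, B5=F, B6=T, B7=S, B9=F, B10=T, B11=F
test 3 (k=16, q=5) fires B1->F, B3->E, B2->F, B5->F, B7->S, B6->T, B9->F, B10->F, B11->F; hits B1=F, B2=F, B3=E, B5=F, B6=T, B7=S, B9=F, B10=F, B11=F
test 4 (k=4, q=6) fires B1->F, B3->E, B2->F, B5->F, B7->S, B6->T, B9->F, B10->F, B11->F; hits B1=F, B2=F, B3=E, B5=F, B6=T, B7=S, B9=F, B10=F, B11=F
test 5 (k=6, q=3) fires B1->F, B3->E, B2->F, B5->F, B7->S, B6->T, B9->F, B10->T, B11->F; hits B1=F, B2=F, B3=E, B5=F, B6=T, B7=S, B9=F, B10=T, B11=F
test 6 (k=6, q=8) fires B1->F, B3->E, B2->F, B5->F, B7->E, B8->S, B6->T, B9->F, B10->F, B11->F; hits B1=F, B2=F, B3=E, B5=F, B6=T, B7=E, B8=S, B9=F, B10=F, B11=F
test 7 (k=13, q=7) fires B1->F, B3->S, B2->T, B4->F, B5->F, B7->E, B8->E, B6->F, B9->F, B10->F, B11->F; hits B1=F, B2=T, B3=S, B4=F, B5=F, B6=F, B7=E, B8=E, B9=F, B10=F, B11=F
test 8 (k=12, q=3) fires B1->F, B3->E, B2->F, B5->F, B7->S, B6->T, B9->F, B10->T, B11->F; hits B1=F, B2=F, B3=E, B5=F, B6=T, B7=S, B9=F, B10=T, B11=F
union over the pool: B1=F, B2=T, B2=F, B3=S, B3=E, B4=F, B5=F, B6=T, B6=F, B7=S, B7=E, B8=S, B8=E, B9=F, B10=T, B10=F, B11=F
uncovered (5 of 22): B1=T, B4=T, B5=T, B9=T, B11=T
Answer: B1=T, B4=T, B5=T, B9=T, B11=T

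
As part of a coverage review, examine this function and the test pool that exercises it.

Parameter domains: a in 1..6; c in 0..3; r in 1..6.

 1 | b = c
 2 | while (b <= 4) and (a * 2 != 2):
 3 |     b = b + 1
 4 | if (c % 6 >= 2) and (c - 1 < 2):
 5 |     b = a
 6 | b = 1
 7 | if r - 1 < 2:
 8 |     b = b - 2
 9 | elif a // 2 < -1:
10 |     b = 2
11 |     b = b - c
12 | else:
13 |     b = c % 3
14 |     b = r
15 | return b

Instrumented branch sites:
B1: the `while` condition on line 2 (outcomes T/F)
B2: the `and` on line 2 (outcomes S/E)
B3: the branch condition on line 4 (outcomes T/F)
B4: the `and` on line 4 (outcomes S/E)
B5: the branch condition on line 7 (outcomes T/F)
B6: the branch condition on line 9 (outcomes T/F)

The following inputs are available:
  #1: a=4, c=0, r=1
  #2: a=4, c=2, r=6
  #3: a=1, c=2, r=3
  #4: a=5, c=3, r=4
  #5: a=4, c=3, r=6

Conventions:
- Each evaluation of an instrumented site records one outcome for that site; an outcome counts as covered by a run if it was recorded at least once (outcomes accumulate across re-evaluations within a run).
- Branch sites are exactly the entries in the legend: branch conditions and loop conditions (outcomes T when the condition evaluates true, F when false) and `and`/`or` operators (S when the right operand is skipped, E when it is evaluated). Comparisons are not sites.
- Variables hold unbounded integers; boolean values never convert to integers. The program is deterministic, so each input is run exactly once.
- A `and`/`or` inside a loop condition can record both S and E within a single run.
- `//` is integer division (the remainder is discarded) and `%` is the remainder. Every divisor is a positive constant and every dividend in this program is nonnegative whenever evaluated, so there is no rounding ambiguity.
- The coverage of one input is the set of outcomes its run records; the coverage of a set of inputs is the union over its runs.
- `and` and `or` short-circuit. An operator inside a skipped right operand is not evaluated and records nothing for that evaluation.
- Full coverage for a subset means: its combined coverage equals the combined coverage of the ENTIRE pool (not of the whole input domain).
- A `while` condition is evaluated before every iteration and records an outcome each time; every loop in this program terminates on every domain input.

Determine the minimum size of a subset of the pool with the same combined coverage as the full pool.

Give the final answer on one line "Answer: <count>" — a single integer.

run #1 (a=4, c=0, r=1) runs B2->E, B1->T, B2->E, B1->T, B2->E, B1->T, B2->E, B1->T, B2->E, B1->T, B2->S, B1->F, B4->S, B3->F, ...; records B1=T, B1=F, B2=S, B2=E, B3=F, B4=S, B5=T
run #2 (a=4, c=2, r=6) runs B2->E, B1->T, B2->E, B1->T, B2->E, B1->T, B2->S, B1->F, B4->E, B3->T, B5->F, B6->F; records B1=T, B1=F, B2=S, B2=E, B3=T, B4=E, B5=F, B6=F
run #3 (a=1, c=2, r=3) runs B2->E, B1->F, B4->E, B3->T, B5->F, B6->F; records B1=F, B2=E, B3=T, B4=E, B5=F, B6=F
run #4 (a=5, c=3, r=4) runs B2->E, B1->T, B2->E, B1->T, B2->S, B1->F, B4->E, B3->F, B5->F, B6->F; records B1=T, B1=F, B2=S, B2=E, B3=F, B4=E, B5=F, B6=F
run #5 (a=4, c=3, r=6) runs B2->E, B1->T, B2->E, B1->T, B2->S, B1->F, B4->E, B3->F, B5->F, B6->F; records B1=T, B1=F, B2=S, B2=E, B3=F, B4=E, B5=F, B6=F
union over all inputs: B1=T, B1=F, B2=S, B2=E, B3=T, B3=F, B4=S, B4=E, B5=T, B5=F, B6=F (11 outcomes)
checked all size-1 subsets: none covers 11 outcomes (max 8/11)
at size 2, {1, 2} reaches all 11 outcomes; every lexicographically earlier size-2 subset fails

Answer: 2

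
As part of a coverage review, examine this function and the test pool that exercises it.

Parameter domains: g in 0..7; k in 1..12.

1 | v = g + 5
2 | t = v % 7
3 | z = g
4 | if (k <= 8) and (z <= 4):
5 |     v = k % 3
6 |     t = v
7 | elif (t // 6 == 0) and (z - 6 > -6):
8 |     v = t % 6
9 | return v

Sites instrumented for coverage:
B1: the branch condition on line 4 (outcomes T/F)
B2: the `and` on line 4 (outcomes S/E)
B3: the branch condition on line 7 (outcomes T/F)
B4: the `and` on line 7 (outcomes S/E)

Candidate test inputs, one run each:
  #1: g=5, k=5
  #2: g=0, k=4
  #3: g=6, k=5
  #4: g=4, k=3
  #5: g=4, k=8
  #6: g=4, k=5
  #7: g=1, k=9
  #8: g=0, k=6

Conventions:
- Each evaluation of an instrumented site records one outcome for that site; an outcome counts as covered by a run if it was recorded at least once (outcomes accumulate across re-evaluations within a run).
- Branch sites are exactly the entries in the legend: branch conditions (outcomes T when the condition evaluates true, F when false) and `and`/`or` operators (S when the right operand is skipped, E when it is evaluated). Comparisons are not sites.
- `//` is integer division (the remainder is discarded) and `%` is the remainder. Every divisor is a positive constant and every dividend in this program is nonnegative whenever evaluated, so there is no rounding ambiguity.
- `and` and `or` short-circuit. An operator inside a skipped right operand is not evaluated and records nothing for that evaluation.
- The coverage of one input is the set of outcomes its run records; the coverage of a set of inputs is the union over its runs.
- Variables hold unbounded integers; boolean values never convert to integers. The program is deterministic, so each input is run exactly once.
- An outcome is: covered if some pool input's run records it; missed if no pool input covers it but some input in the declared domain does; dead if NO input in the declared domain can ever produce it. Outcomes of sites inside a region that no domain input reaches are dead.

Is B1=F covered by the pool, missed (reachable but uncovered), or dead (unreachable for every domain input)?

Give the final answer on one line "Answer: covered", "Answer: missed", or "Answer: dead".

B1=F is recorded by pool input(s) 1, 3, 7 -> covered

Answer: covered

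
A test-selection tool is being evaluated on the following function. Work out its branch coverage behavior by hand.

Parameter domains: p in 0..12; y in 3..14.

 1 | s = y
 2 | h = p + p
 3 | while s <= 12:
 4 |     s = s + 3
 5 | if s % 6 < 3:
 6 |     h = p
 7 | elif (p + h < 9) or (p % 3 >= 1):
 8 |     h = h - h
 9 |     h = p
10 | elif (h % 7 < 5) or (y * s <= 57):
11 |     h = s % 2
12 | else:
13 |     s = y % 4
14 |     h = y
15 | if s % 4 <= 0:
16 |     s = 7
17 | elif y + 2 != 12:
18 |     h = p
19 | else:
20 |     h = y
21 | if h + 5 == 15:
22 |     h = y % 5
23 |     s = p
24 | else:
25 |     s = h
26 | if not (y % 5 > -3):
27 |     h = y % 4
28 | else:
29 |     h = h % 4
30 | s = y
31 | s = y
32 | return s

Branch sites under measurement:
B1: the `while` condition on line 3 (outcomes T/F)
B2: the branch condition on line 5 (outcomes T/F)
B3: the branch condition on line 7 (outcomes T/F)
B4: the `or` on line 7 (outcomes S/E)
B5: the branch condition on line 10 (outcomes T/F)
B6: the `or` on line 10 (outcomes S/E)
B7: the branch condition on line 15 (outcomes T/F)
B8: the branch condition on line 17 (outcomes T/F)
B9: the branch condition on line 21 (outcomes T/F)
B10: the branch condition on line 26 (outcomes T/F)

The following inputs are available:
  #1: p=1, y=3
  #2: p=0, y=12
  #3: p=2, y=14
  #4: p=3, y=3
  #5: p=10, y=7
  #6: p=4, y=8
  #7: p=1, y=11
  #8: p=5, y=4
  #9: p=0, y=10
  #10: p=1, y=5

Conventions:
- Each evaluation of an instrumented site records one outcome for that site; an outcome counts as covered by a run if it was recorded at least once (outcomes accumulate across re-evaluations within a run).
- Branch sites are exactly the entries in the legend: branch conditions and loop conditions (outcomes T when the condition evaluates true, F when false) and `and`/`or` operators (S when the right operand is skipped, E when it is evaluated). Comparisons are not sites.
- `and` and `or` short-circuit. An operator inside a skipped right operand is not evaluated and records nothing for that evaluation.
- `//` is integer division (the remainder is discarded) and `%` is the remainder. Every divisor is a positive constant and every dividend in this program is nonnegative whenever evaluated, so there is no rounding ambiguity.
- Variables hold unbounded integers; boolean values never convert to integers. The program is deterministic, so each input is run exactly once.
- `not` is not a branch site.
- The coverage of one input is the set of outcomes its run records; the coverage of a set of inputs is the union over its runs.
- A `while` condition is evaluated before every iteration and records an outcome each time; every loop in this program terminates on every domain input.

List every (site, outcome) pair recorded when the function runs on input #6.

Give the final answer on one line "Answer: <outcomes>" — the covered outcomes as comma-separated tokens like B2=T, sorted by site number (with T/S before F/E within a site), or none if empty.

Running input #6 (p=4, y=8), event by event:
  B1->T, B1->T, B1->F, B2->T, B7->F, B8->T, B9->F, B10->F
distinct outcomes covered: B1=T, B1=F, B2=T, B7=F, B8=T, B9=F, B10=F

Answer: B1=T, B1=F, B2=T, B7=F, B8=T, B9=F, B10=F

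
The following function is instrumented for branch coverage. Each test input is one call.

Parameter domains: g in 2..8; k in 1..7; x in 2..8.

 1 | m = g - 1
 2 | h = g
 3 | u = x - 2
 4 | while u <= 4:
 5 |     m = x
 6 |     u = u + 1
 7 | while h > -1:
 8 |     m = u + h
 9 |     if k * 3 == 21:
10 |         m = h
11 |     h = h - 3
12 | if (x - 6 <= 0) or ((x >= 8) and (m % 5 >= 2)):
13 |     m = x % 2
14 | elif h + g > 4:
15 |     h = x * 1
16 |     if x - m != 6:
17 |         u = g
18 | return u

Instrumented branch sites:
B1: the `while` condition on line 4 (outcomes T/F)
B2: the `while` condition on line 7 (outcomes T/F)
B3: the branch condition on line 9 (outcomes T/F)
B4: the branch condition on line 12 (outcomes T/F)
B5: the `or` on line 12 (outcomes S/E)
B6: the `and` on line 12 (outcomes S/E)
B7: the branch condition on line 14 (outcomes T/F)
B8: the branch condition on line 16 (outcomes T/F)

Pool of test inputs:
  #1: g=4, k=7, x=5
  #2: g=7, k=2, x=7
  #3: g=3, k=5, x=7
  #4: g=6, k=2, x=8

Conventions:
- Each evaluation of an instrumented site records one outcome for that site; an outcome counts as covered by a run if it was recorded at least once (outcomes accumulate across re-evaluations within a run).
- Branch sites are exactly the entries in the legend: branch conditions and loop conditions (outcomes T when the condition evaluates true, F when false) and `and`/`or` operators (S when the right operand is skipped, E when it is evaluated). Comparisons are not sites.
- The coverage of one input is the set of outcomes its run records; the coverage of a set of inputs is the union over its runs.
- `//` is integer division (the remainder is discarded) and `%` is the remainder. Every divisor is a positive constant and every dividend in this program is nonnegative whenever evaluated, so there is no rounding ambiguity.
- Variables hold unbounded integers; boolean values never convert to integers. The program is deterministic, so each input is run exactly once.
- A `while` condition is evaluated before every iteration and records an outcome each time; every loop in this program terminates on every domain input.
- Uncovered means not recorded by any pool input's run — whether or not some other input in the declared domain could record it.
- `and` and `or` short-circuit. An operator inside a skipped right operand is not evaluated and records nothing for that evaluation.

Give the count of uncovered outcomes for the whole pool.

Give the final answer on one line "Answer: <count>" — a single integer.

run #1 (g=4, k=7, x=5) runs B1->T, B1->T, B1->F, B2->T, B3->T, B2->T, B3->T, B2->F, B5->S, B4->T; records B1=T, B1=F, B2=T, B2=F, B3=T, B4=T, B5=S
run #2 (g=7, k=2, x=7) runs B1->F, B2->T, B3->F, B2->T, B3->F, B2->T, B3->F, B2->F, B5->E, B6->S, B4->F, B7->T, B8->T; records B1=F, B2=T, B2=F, B3=F, B4=F, B5=E, B6=S, B7=T, B8=T
run #3 (g=3, k=5, x=7) runs B1->F, B2->T, B3->F, B2->T, B3->F, B2->F, B5->E, B6->S, B4->F, B7->F; records B1=F, B2=T, B2=F, B3=F, B4=F, B5=E, B6=S, B7=F
run #4 (g=6, k=2, x=8) runs B1->F, B2->T, B3->F, B2->T, B3->F, B2->T, B3->F, B2->F, B5->E, B6->E, B4->F, B7->F; records B1=F, B2=T, B2=F, B3=F, B4=F, B5=E, B6=E, B7=F
union over the pool: B1=T, B1=F, B2=T, B2=F, B3=T, B3=F, B4=T, B4=F, B5=S, B5=E, B6=S, B6=E, B7=T, B7=F, B8=T
uncovered (1 of 16): B8=F

Answer: 1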